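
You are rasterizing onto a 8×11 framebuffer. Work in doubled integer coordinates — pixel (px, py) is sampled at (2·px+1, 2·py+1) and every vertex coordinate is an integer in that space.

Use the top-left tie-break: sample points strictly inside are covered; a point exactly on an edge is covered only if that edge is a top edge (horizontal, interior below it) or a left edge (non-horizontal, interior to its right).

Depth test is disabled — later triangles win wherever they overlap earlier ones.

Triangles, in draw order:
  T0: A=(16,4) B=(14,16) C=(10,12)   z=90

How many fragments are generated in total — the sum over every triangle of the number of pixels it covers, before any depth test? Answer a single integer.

T0:
  2·area = 56
  edge (16, 4)→(14, 16): d=(-2,12) right/bottom  bias=-1
  edge (14, 16)→(10, 12): d=(-4,-4) top-left  bias=+0
  edge (10, 12)→(16, 4): d=(6,-8) top-left  bias=+0
    (0,1)@(1, 3): e=[182,0,-126] → .  [on edge]
    (1,2)@(3, 5): e=[154,0,-98] → .  [on edge]
    (2,3)@(5, 7): e=[126,0,-70] → .  [on edge]
    (7,3)@(15, 7): e=[6,40,10] → X
    (3,4)@(7, 9): e=[98,0,-42] → .  [on edge]
    (6,4)@(13, 9): e=[26,24,6] → X
    (4,5)@(9, 11): e=[70,0,-14] → .  [on edge]
    (5,5)@(11, 11): e=[46,8,2] → X
    (7,5)@(15, 11): e=[-2,24,34] → .
    (5,6)@(11, 13): e=[42,0,14] → X  [on edge]
    (7,6)@(15, 13): e=[-6,16,46] → .
    (5,7)@(11, 15): e=[38,-8,26] → .
    (6,7)@(13, 15): e=[14,0,42] → X  [on edge]
    (7,8)@(15, 17): e=[-14,0,70] → .  [on edge]
  covered (8 px):
    . . . . . . . .
    . . . . . . . .
    . . . . . . . .
    . . . . . . . X
    . . . . . . X X
    . . . . . X X .
    . . . . . X X .
    . . . . . . X .
    . . . . . . . .
    . . . . . . . .
    . . . . . . . .

Final: 8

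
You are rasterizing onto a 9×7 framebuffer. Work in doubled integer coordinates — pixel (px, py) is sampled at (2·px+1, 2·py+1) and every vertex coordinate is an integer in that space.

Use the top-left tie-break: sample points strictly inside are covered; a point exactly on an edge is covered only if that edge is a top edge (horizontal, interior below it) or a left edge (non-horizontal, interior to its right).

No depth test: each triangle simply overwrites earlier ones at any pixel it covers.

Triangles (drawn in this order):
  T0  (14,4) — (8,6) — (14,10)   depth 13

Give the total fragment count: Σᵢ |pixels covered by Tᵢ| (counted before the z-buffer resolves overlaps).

T0:
  2·area = 36  (B↔C swapped to make it positive)
  edge (14, 4)→(14, 10): d=(0,6) right/bottom  bias=-1
  edge (14, 10)→(8, 6): d=(-6,-4) top-left  bias=+0
  edge (8, 6)→(14, 4): d=(6,-2) top-left  bias=+0
    (8,1)@(17, 3): e=[-18,54,0] → ·  [on edge]
    (5,2)@(11, 5): e=[18,18,0] → █  [on edge]
    (6,2)@(13, 5): e=[6,26,4] → █
    (7,2)@(15, 5): e=[-6,34,8] → ·
    (2,3)@(5, 7): e=[54,-18,0] → ·  [on edge]
    (5,3)@(11, 7): e=[18,6,12] → █
    (7,3)@(15, 7): e=[-6,22,20] → ·
    (5,4)@(11, 9): e=[18,-6,24] → ·
    (6,4)@(13, 9): e=[6,2,28] → █
    (7,4)@(15, 9): e=[-6,10,32] → ·
    (6,5)@(13, 11): e=[6,-10,40] → ·
  covered (5 px):
    · · · · · · · · ·
    · · · · · · · · ·
    · · · · · █ █ · ·
    · · · · · █ █ · ·
    · · · · · · █ · ·
    · · · · · · · · ·
    · · · · · · · · ·

Result: 5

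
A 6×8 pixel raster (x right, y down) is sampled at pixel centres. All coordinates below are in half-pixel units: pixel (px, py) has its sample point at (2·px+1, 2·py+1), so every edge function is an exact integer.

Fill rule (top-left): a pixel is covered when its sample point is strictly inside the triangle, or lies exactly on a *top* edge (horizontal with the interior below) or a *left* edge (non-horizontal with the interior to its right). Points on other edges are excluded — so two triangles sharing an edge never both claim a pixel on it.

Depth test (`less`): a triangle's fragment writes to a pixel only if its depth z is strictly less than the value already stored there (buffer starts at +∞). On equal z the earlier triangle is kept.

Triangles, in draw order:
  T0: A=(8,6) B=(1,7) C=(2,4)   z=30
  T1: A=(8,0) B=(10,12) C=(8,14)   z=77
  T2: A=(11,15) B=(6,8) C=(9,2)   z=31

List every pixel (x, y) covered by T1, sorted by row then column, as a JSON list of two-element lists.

T0:
  2·area = 20
  edge (8, 6)→(1, 7): d=(-7,1) right/bottom  bias=-1
  edge (1, 7)→(2, 4): d=(1,-3) top-left  bias=+0
  edge (2, 4)→(8, 6): d=(6,2) right/bottom  bias=-1
    (1,0)@(3, 1): e=[40,0,-20] → .  [on edge]
    (1,2)@(3, 5): e=[12,4,4] → X
    (2,2)@(5, 5): e=[10,10,0] → .  [on edge]
    (0,3)@(1, 7): e=[0,0,20] → .  [on edge]
    (1,3)@(3, 7): e=[-2,6,16] → .
    (5,3)@(11, 7): e=[-10,30,0] → .  [on edge]
  covered (1 px):
    . . . . . .
    . . . . . .
    . X . . . .
    . . . . . .
    . . . . . .
    . . . . . .
    . . . . . .
    . . . . . .
T1:
  2·area = 28
  edge (8, 0)→(10, 12): d=(2,12) right/bottom  bias=-1
  edge (10, 12)→(8, 14): d=(-2,2) right/bottom  bias=-1
  edge (8, 14)→(8, 0): d=(0,-14) top-left  bias=+0
    (4,3)@(9, 7): e=[2,12,14] → X
    (5,3)@(11, 7): e=[-22,8,42] → .
    (4,4)@(9, 9): e=[6,8,14] → X
    (5,4)@(11, 9): e=[-18,4,42] → .
    (4,5)@(9, 11): e=[10,4,14] → X
    (5,5)@(11, 11): e=[-14,0,42] → .  [on edge]
    (4,6)@(9, 13): e=[14,0,14] → .  [on edge]
    (3,7)@(7, 15): e=[42,0,-14] → .  [on edge]
  covered (3 px):
    . . . . . .
    . . . . . .
    . . . . . .
    . . . . X .
    . . . . X .
    . . . . X .
    . . . . . .
    . . . . . .
T2:
  2·area = 51
  edge (11, 15)→(6, 8): d=(-5,-7) top-left  bias=+0
  edge (6, 8)→(9, 2): d=(3,-6) top-left  bias=+0
  edge (9, 2)→(11, 15): d=(2,13) right/bottom  bias=-1
    (0,0)@(1, 1): e=[0,-51,102] → .  [on edge]
    (4,1)@(9, 3): e=[46,3,2] → X
    (5,1)@(11, 3): e=[60,15,-24] → .
    (4,2)@(9, 5): e=[36,9,6] → X
    (5,2)@(11, 5): e=[50,21,-20] → .
    (3,3)@(7, 7): e=[12,3,36] → X
    (5,3)@(11, 7): e=[40,27,-16] → .
    (3,4)@(7, 9): e=[2,9,40] → X
    (5,4)@(11, 9): e=[30,33,-12] → .
    (3,5)@(7, 11): e=[-8,15,44] → .
    (4,5)@(9, 11): e=[6,27,18] → X
    (5,5)@(11, 11): e=[20,39,-8] → .
    (5,7)@(11, 15): e=[0,51,0] → .  [on edge]
  covered (7 px):
    . . . . . .
    . . . . X .
    . . . . X .
    . . . X X .
    . . . X X .
    . . . . X .
    . . . . . .
    . . . . . .

Answer: [[4,3],[4,4],[4,5]]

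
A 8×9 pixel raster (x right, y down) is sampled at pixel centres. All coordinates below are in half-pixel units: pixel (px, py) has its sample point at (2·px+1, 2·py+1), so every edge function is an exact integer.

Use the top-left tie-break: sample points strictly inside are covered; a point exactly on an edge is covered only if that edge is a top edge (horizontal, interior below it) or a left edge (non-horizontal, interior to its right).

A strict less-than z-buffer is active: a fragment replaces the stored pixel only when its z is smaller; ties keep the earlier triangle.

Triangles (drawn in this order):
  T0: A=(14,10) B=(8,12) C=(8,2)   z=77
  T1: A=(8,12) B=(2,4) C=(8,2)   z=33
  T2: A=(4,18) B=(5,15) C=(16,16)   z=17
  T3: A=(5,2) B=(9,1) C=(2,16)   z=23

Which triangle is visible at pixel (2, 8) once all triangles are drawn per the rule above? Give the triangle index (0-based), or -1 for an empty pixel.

T0:
  2·area = 60
  edge (14, 10)→(8, 12): d=(-6,2) right/bottom  bias=-1
  edge (8, 12)→(8, 2): d=(0,-10) top-left  bias=+0
  edge (8, 2)→(14, 10): d=(6,8) right/bottom  bias=-1
    (4,2)@(9, 5): e=[40,10,10] → █
    (5,2)@(11, 5): e=[36,30,-6] → ·
    (4,3)@(9, 7): e=[28,10,22] → █
    (5,3)@(11, 7): e=[24,30,6] → █
    (6,3)@(13, 7): e=[20,50,-10] → ·
    (4,4)@(9, 9): e=[16,10,34] → █
    (6,4)@(13, 9): e=[8,50,2] → █
    (7,4)@(15, 9): e=[4,70,-14] → ·
    (4,5)@(9, 11): e=[4,10,46] → █
    (5,5)@(11, 11): e=[0,30,30] → ·  [on edge]
    (6,5)@(13, 11): e=[-4,50,14] → ·
    (2,6)@(5, 13): e=[0,-30,90] → ·  [on edge]
  covered (7 px):
    · · · · · · · ·
    · · · · · · · ·
    · · · · █ · · ·
    · · · · █ █ · ·
    · · · · █ █ █ ·
    · · · · █ · · ·
    · · · · · · · ·
    · · · · · · · ·
    · · · · · · · ·
T1:
  2·area = 60
  edge (8, 12)→(2, 4): d=(-6,-8) top-left  bias=+0
  edge (2, 4)→(8, 2): d=(6,-2) top-left  bias=+0
  edge (8, 2)→(8, 12): d=(0,10) right/bottom  bias=-1
    (5,0)@(11, 1): e=[90,0,-30] → ·  [on edge]
    (2,1)@(5, 3): e=[30,0,30] → █  [on edge]
    (3,1)@(7, 3): e=[46,4,10] → █
    (4,1)@(9, 3): e=[62,8,-10] → ·
    (1,2)@(3, 5): e=[2,8,50] → █
    (4,2)@(9, 5): e=[50,20,-10] → ·
    (1,3)@(3, 7): e=[-10,20,50] → ·
    (2,3)@(5, 7): e=[6,24,30] → █
    (4,3)@(9, 7): e=[38,32,-10] → ·
    (2,4)@(5, 9): e=[-6,36,30] → ·
    (3,4)@(7, 9): e=[10,40,10] → █
    (4,4)@(9, 9): e=[26,44,-10] → ·
  covered (8 px):
    · · · · · · · ·
    · · █ █ · · · ·
    · █ █ █ · · · ·
    · · █ █ · · · ·
    · · · █ · · · ·
    · · · · · · · ·
    · · · · · · · ·
    · · · · · · · ·
    · · · · · · · ·
T2:
  2·area = 34
  edge (4, 18)→(5, 15): d=(1,-3) top-left  bias=+0
  edge (5, 15)→(16, 16): d=(11,1) right/bottom  bias=-1
  edge (16, 16)→(4, 18): d=(-12,2) right/bottom  bias=-1
    (4,1)@(9, 3): e=[0,-136,170] → ·  [on edge]
    (3,4)@(7, 9): e=[0,-68,102] → ·  [on edge]
    (2,7)@(5, 15): e=[0,0,34] → ·  [on edge]
    (2,8)@(5, 17): e=[2,22,10] → █
    (3,8)@(7, 17): e=[8,20,6] → █
    (4,8)@(9, 17): e=[14,18,2] → █
    (5,8)@(11, 17): e=[20,16,-2] → ·
  covered (3 px):
    · · · · · · · ·
    · · · · · · · ·
    · · · · · · · ·
    · · · · · · · ·
    · · · · · · · ·
    · · · · · · · ·
    · · · · · · · ·
    · · · · · · · ·
    · · █ █ █ · · ·
T3:
  2·area = 53
  edge (5, 2)→(9, 1): d=(4,-1) top-left  bias=+0
  edge (9, 1)→(2, 16): d=(-7,15) right/bottom  bias=-1
  edge (2, 16)→(5, 2): d=(3,-14) top-left  bias=+0
    (4,0)@(9, 1): e=[0,0,53] → ·  [on edge]
    (0,1)@(1, 3): e=[0,106,-53] → ·  [on edge]
    (2,1)@(5, 3): e=[4,46,3] → █
    (3,1)@(7, 3): e=[6,16,31] → █
    (4,1)@(9, 3): e=[8,-14,59] → ·
    (2,2)@(5, 5): e=[12,32,9] → █
    (4,2)@(9, 5): e=[16,-28,65] → ·
    (2,3)@(5, 7): e=[20,18,15] → █
    (3,3)@(7, 7): e=[22,-12,43] → ·
    (2,4)@(5, 9): e=[28,4,21] → █
    (3,4)@(7, 9): e=[30,-26,49] → ·
    (2,5)@(5, 11): e=[36,-10,27] → ·
  covered (7 px):
    · · · · · · · ·
    · · █ █ · · · ·
    · · █ █ · · · ·
    · · █ · · · · ·
    · · █ · · · · ·
    · · · · · · · ·
    · █ · · · · · ·
    · · · · · · · ·
    · · · · · · · ·

Z-buffer (winner per pixel, '.' = empty):
  . . . . . . . .
  . . 3 3 . . . .
  . 1 3 3 0 . . .
  . . 3 1 0 0 . .
  . . 3 1 0 0 0 .
  . . . . 0 . . .
  . 3 . . . . . .
  . . . . . . . .
  . . 2 2 2 . . .

Final: 2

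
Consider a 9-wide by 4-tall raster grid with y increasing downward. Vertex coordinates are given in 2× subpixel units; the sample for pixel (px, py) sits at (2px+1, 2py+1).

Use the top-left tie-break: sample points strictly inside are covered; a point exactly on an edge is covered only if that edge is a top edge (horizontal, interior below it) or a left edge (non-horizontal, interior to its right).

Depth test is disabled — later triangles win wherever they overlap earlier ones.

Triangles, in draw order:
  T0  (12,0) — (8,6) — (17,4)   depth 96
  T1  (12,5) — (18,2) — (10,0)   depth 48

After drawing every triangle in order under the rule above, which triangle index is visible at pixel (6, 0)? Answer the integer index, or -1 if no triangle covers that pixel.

T0:
  2·area = 46  (B↔C swapped to make it positive)
  edge (12, 0)→(17, 4): d=(5,4) right/bottom  bias=-1
  edge (17, 4)→(8, 6): d=(-9,2) right/bottom  bias=-1
  edge (8, 6)→(12, 0): d=(4,-6) top-left  bias=+0
    (6,0)@(13, 1): e=[1,35,10] → █
    (7,0)@(15, 1): e=[-7,31,22] → ·
    (5,1)@(11, 3): e=[19,21,6] → █
    (7,1)@(15, 3): e=[3,13,30] → █
    (8,1)@(17, 3): e=[-5,9,42] → ·
    (4,2)@(9, 5): e=[37,7,2] → █
    (6,2)@(13, 5): e=[21,-1,26] → ·
    (7,2)@(15, 5): e=[13,-5,38] → ·
    (4,3)@(9, 7): e=[47,-11,10] → ·
    (5,3)@(11, 7): e=[39,-15,22] → ·
  covered (6 px):
    · · · · · · █ · ·
    · · · · · █ █ █ ·
    · · · · █ █ · · ·
    · · · · · · · · ·
T1:
  2·area = 36  (B↔C swapped to make it positive)
  edge (12, 5)→(10, 0): d=(-2,-5) top-left  bias=+0
  edge (10, 0)→(18, 2): d=(8,2) right/bottom  bias=-1
  edge (18, 2)→(12, 5): d=(-6,3) right/bottom  bias=-1
    (5,0)@(11, 1): e=[3,6,27] → █
    (6,0)@(13, 1): e=[13,2,21] → █
    (7,0)@(15, 1): e=[23,-2,15] → ·
    (5,1)@(11, 3): e=[-1,22,15] → ·
    (6,1)@(13, 3): e=[9,18,9] → █
    (7,1)@(15, 3): e=[19,14,3] → █
    (8,1)@(17, 3): e=[29,10,-3] → ·
    (6,2)@(13, 5): e=[5,34,-3] → ·
    (7,2)@(15, 5): e=[15,30,-9] → ·
  covered (4 px):
    · · · · · █ █ · ·
    · · · · · · █ █ ·
    · · · · · · · · ·
    · · · · · · · · ·

Z-buffer (winner per pixel, '.' = empty):
  . . . . . 1 1 . .
  . . . . . 0 1 1 .
  . . . . 0 0 . . .
  . . . . . . . . .

Final: 1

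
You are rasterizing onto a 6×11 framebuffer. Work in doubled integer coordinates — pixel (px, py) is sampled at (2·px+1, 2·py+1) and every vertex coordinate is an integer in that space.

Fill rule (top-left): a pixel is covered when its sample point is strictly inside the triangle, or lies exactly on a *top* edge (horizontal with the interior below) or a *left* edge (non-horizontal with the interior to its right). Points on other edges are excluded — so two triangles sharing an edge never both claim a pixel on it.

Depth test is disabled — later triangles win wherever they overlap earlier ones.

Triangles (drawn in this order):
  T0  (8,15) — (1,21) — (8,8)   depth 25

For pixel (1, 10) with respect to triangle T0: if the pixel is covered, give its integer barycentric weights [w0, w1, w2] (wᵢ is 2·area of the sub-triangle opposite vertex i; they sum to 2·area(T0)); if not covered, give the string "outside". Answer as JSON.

T0:
  2·area = 49
  edge (8, 15)→(1, 21): d=(-7,6) right/bottom  bias=-1
  edge (1, 21)→(8, 8): d=(7,-13) top-left  bias=+0
  edge (8, 8)→(8, 15): d=(0,7) right/bottom  bias=-1
    (3,5)@(7, 11): e=[34,8,7] → █
    (4,5)@(9, 11): e=[22,34,-7] → ·
    (3,6)@(7, 13): e=[20,22,7] → █
    (4,6)@(9, 13): e=[8,48,-7] → ·
    (2,7)@(5, 15): e=[18,10,21] → █
    (4,7)@(9, 15): e=[-6,62,-7] → ·
    (2,8)@(5, 17): e=[4,24,21] → █
    (3,8)@(7, 17): e=[-8,50,7] → ·
    (1,9)@(3, 19): e=[2,12,35] → █
    (2,9)@(5, 19): e=[-10,38,21] → ·
    (0,10)@(1, 21): e=[0,0,49] → ·  [on edge]
    (1,10)@(3, 21): e=[-12,26,35] → ·
  covered (6 px):
    · · · · · ·
    · · · · · ·
    · · · · · ·
    · · · · · ·
    · · · · · ·
    · · · █ · ·
    · · · █ · ·
    · · █ █ · ·
    · · █ · · ·
    · █ · · · ·
    · · · · · ·

Result: "outside"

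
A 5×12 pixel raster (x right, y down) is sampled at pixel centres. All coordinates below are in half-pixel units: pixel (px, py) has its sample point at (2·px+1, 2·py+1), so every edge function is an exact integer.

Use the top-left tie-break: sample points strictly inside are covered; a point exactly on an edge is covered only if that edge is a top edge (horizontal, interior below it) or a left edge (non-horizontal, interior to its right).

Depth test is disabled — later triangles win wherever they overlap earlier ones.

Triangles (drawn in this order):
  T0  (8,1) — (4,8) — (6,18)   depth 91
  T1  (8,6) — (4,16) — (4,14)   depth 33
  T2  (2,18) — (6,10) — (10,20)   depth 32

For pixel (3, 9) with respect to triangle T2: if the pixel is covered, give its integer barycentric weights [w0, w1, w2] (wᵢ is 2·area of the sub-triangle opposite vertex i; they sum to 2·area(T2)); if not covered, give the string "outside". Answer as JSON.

T0:
  2·area = 54  (B↔C swapped to make it positive)
  edge (8, 1)→(6, 18): d=(-2,17) right/bottom  bias=-1
  edge (6, 18)→(4, 8): d=(-2,-10) top-left  bias=+0
  edge (4, 8)→(8, 1): d=(4,-7) top-left  bias=+0
    (1,1)@(3, 3): e=[81,0,-27] → ·  [on edge]
    (3,1)@(7, 3): e=[13,40,1] → █
    (4,1)@(9, 3): e=[-21,60,15] → ·
    (3,2)@(7, 5): e=[9,36,9] → █
    (4,2)@(9, 5): e=[-25,56,23] → ·
    (2,3)@(5, 7): e=[39,12,3] → █
    (4,3)@(9, 7): e=[-29,52,31] → ·
    (2,4)@(5, 9): e=[35,8,11] → █
    (4,4)@(9, 9): e=[-33,48,39] → ·
    (2,5)@(5, 11): e=[31,4,19] → █
    (3,5)@(7, 11): e=[-3,24,33] → ·
    (2,6)@(5, 13): e=[27,0,27] → █  [on edge]
    (3,11)@(7, 23): e=[-27,0,81] → ·  [on edge]
  covered (8 px):
    · · · · ·
    · · · █ ·
    · · · █ ·
    · · █ █ ·
    · · █ █ ·
    · · █ · ·
    · · █ · ·
    · · · · ·
    · · · · ·
    · · · · ·
    · · · · ·
    · · · · ·
T1:
  2·area = 8
  edge (8, 6)→(4, 16): d=(-4,10) right/bottom  bias=-1
  edge (4, 16)→(4, 14): d=(0,-2) top-left  bias=+0
  edge (4, 14)→(8, 6): d=(4,-8) top-left  bias=+0
    (2,6)@(5, 13): e=[2,2,4] → █
    (3,6)@(7, 13): e=[-18,6,20] → ·
    (2,7)@(5, 15): e=[-6,2,12] → ·
  covered (1 px):
    · · · · ·
    · · · · ·
    · · · · ·
    · · · · ·
    · · · · ·
    · · · · ·
    · · █ · ·
    · · · · ·
    · · · · ·
    · · · · ·
    · · · · ·
    · · · · ·
T2:
  2·area = 72
  edge (2, 18)→(6, 10): d=(4,-8) top-left  bias=+0
  edge (6, 10)→(10, 20): d=(4,10) right/bottom  bias=-1
  edge (10, 20)→(2, 18): d=(-8,-2) top-left  bias=+0
    (2,6)@(5, 13): e=[4,22,46] → █
    (3,6)@(7, 13): e=[20,2,50] → █
    (4,6)@(9, 13): e=[36,-18,54] → ·
    (2,7)@(5, 15): e=[12,30,30] → █
    (4,7)@(9, 15): e=[44,-10,38] → ·
    (1,8)@(3, 17): e=[4,58,10] → █
    (4,8)@(9, 17): e=[52,-2,22] → ·
    (1,9)@(3, 19): e=[12,66,-6] → ·
    (2,9)@(5, 19): e=[28,46,-2] → ·
    (3,9)@(7, 19): e=[44,26,2] → █
    (4,9)@(9, 19): e=[60,6,6] → █
    (3,10)@(7, 21): e=[52,34,-14] → ·
  covered (9 px):
    · · · · ·
    · · · · ·
    · · · · ·
    · · · · ·
    · · · · ·
    · · · · ·
    · · █ █ ·
    · · █ █ ·
    · █ █ █ ·
    · · · █ █
    · · · · ·
    · · · · ·

Final: [26,2,44]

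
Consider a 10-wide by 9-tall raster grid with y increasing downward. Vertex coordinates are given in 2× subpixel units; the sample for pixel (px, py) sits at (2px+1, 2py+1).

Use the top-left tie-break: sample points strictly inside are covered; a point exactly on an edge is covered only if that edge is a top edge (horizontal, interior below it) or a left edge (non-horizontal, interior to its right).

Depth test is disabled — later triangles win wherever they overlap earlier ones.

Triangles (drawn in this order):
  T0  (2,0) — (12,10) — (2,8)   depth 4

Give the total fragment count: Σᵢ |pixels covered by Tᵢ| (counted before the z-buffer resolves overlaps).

T0:
  2·area = 80
  edge (2, 0)→(12, 10): d=(10,10) right/bottom  bias=-1
  edge (12, 10)→(2, 8): d=(-10,-2) top-left  bias=+0
  edge (2, 8)→(2, 0): d=(0,-8) top-left  bias=+0
    (1,0)@(3, 1): e=[0,72,8] → .  [on edge]
    (1,1)@(3, 3): e=[20,52,8] → X
    (2,1)@(5, 3): e=[0,56,24] → .  [on edge]
    (1,2)@(3, 5): e=[40,32,8] → X
    (2,2)@(5, 5): e=[20,36,24] → X
    (3,2)@(7, 5): e=[0,40,40] → .  [on edge]
    (1,3)@(3, 7): e=[60,12,8] → X
    (3,3)@(7, 7): e=[20,20,40] → X
    (4,3)@(9, 7): e=[0,24,56] → .  [on edge]
    (1,4)@(3, 9): e=[80,-8,8] → .
    (2,4)@(5, 9): e=[60,-4,24] → .
    (3,4)@(7, 9): e=[40,0,40] → X  [on edge]
    (5,4)@(11, 9): e=[0,8,72] → .  [on edge]
    (6,5)@(13, 11): e=[0,-8,88] → .  [on edge]
    (8,5)@(17, 11): e=[-40,0,120] → .  [on edge]
    (7,6)@(15, 13): e=[0,-24,104] → .  [on edge]
    (8,7)@(17, 15): e=[0,-40,120] → .  [on edge]
    (9,8)@(19, 17): e=[0,-56,136] → .  [on edge]
  covered (8 px):
    . . . . . . . . . .
    . X . . . . . . . .
    . X X . . . . . . .
    . X X X . . . . . .
    . . . X X . . . . .
    . . . . . . . . . .
    . . . . . . . . . .
    . . . . . . . . . .
    . . . . . . . . . .

Answer: 8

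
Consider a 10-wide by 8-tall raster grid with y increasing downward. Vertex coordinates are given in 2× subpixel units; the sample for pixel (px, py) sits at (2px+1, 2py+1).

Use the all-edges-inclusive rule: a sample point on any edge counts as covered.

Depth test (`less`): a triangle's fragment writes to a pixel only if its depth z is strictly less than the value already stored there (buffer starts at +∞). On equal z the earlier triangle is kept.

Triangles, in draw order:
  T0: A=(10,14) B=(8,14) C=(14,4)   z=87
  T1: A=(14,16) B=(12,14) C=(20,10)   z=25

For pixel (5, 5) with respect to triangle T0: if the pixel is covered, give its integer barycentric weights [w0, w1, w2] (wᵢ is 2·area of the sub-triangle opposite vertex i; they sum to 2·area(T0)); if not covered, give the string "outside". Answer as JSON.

T0:
  2·area = 20
  edge (10, 14)→(8, 14): d=(-2,0) inclusive
  edge (8, 14)→(14, 4): d=(6,-10) inclusive
  edge (14, 4)→(10, 14): d=(-4,10) inclusive
    (5,4)@(11, 9): e=[10,0,10] → X  [on edge]
    (6,4)@(13, 9): e=[10,20,-10] → .
    (5,5)@(11, 11): e=[6,12,2] → X
    (6,5)@(13, 11): e=[6,32,-18] → .
    (4,6)@(9, 13): e=[2,4,14] → X
    (5,6)@(11, 13): e=[2,24,-6] → .
    (4,7)@(9, 15): e=[-2,16,6] → .
  covered (3 px):
    . . . . . . . . . .
    . . . . . . . . . .
    . . . . . . . . . .
    . . . . . . . . . .
    . . . . . X . . . .
    . . . . . X . . . .
    . . . . X . . . . .
    . . . . . . . . . .
T1:
  2·area = 24
  edge (14, 16)→(12, 14): d=(-2,-2) inclusive
  edge (12, 14)→(20, 10): d=(8,-4) inclusive
  edge (20, 10)→(14, 16): d=(-6,6) inclusive
    (0,1)@(1, 3): e=[0,-132,156] → .  [on edge]
    (1,2)@(3, 5): e=[0,-108,132] → .  [on edge]
    (2,3)@(5, 7): e=[0,-84,108] → .  [on edge]
    (3,4)@(7, 9): e=[0,-60,84] → .  [on edge]
    (4,5)@(9, 11): e=[0,-36,60] → .  [on edge]
    (9,5)@(19, 11): e=[20,4,0] → X  [on edge]
    (5,6)@(11, 13): e=[0,-12,36] → .  [on edge]
    (7,6)@(15, 13): e=[8,4,12] → X
    (8,6)@(17, 13): e=[12,12,0] → X  [on edge]
    (9,6)@(19, 13): e=[16,20,-12] → .
    (6,7)@(13, 15): e=[0,12,12] → X  [on edge]
    (7,7)@(15, 15): e=[4,20,0] → X  [on edge]
  covered (5 px):
    . . . . . . . . . .
    . . . . . . . . . .
    . . . . . . . . . .
    . . . . . . . . . .
    . . . . . . . . . .
    . . . . . . . . . X
    . . . . . . . X X .
    . . . . . . X X . .

Result: [12,2,6]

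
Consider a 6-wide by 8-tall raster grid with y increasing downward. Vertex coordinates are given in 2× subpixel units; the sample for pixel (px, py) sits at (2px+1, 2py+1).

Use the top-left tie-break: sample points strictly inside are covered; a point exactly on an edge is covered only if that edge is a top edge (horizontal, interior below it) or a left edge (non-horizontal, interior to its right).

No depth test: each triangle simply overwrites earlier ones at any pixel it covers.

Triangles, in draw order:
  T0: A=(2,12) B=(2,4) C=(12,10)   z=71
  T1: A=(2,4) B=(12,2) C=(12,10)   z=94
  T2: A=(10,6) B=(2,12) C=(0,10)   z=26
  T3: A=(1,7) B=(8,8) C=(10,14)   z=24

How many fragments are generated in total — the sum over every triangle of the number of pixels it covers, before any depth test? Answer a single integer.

T0:
  2·area = 80
  edge (2, 12)→(2, 4): d=(0,-8) top-left  bias=+0
  edge (2, 4)→(12, 10): d=(10,6) right/bottom  bias=-1
  edge (12, 10)→(2, 12): d=(-10,2) right/bottom  bias=-1
    (1,2)@(3, 5): e=[8,4,68] → █
    (2,2)@(5, 5): e=[24,-8,64] → ·
    (1,3)@(3, 7): e=[8,24,48] → █
    (2,3)@(5, 7): e=[24,12,44] → █
    (3,3)@(7, 7): e=[40,0,40] → ·  [on edge]
    (1,4)@(3, 9): e=[8,44,28] → █
    (3,4)@(7, 9): e=[40,20,20] → █
    (4,4)@(9, 9): e=[56,8,16] → █
    (5,4)@(11, 9): e=[72,-4,12] → ·
    (1,5)@(3, 11): e=[8,64,8] → █
    (3,5)@(7, 11): e=[40,40,0] → ·  [on edge]
    (4,5)@(9, 11): e=[56,28,-4] → ·
  covered (9 px):
    · · · · · ·
    · · · · · ·
    · █ · · · ·
    · █ █ · · ·
    · █ █ █ █ ·
    · █ █ · · ·
    · · · · · ·
    · · · · · ·
T1:
  2·area = 80
  edge (2, 4)→(12, 2): d=(10,-2) top-left  bias=+0
  edge (12, 2)→(12, 10): d=(0,8) right/bottom  bias=-1
  edge (12, 10)→(2, 4): d=(-10,-6) top-left  bias=+0
    (3,1)@(7, 3): e=[0,40,40] → █  [on edge]
    (4,1)@(9, 3): e=[4,24,52] → █
    (5,1)@(11, 3): e=[8,8,64] → █
    (2,2)@(5, 5): e=[16,56,8] → █
    (2,3)@(5, 7): e=[36,56,-12] → ·
    (3,3)@(7, 7): e=[40,40,0] → █  [on edge]
    (3,4)@(7, 9): e=[60,40,-20] → ·
    (4,4)@(9, 9): e=[64,24,-8] → ·
    (5,4)@(11, 9): e=[68,8,4] → █
    (5,5)@(11, 11): e=[88,8,-16] → ·
  covered (11 px):
    · · · · · ·
    · · · █ █ █
    · · █ █ █ █
    · · · █ █ █
    · · · · · █
    · · · · · ·
    · · · · · ·
    · · · · · ·
T2:
  2·area = 28
  edge (10, 6)→(2, 12): d=(-8,6) right/bottom  bias=-1
  edge (2, 12)→(0, 10): d=(-2,-2) top-left  bias=+0
  edge (0, 10)→(10, 6): d=(10,-4) top-left  bias=+0
    (1,4)@(3, 9): e=[18,8,2] → █
    (2,4)@(5, 9): e=[6,12,10] → █
    (3,4)@(7, 9): e=[-6,16,18] → ·
    (0,5)@(1, 11): e=[14,0,14] → █  [on edge]
    (2,5)@(5, 11): e=[-10,8,30] → ·
    (0,6)@(1, 13): e=[-2,-4,34] → ·
    (1,6)@(3, 13): e=[-14,0,42] → ·  [on edge]
    (2,7)@(5, 15): e=[-42,0,70] → ·  [on edge]
  covered (4 px):
    · · · · · ·
    · · · · · ·
    · · · · · ·
    · · · · · ·
    · █ █ · · ·
    █ █ · · · ·
    · · · · · ·
    · · · · · ·
T3:
  2·area = 40
  edge (1, 7)→(8, 8): d=(7,1) right/bottom  bias=-1
  edge (8, 8)→(10, 14): d=(2,6) right/bottom  bias=-1
  edge (10, 14)→(1, 7): d=(-9,-7) top-left  bias=+0
    (3,2)@(7, 5): e=[-20,0,60] → ·  [on edge]
    (0,3)@(1, 7): e=[0,40,0] → ·  [on edge]
    (2,4)@(5, 9): e=[10,20,10] → █
    (3,4)@(7, 9): e=[8,8,24] → █
    (4,4)@(9, 9): e=[6,-4,38] → ·
    (2,5)@(5, 11): e=[24,24,-8] → ·
    (3,5)@(7, 11): e=[22,12,6] → █
    (4,5)@(9, 11): e=[20,0,20] → ·  [on edge]
    (3,6)@(7, 13): e=[36,16,-12] → ·
    (4,6)@(9, 13): e=[34,4,2] → █
    (5,6)@(11, 13): e=[32,-8,16] → ·
    (4,7)@(9, 15): e=[48,8,-16] → ·
  covered (4 px):
    · · · · · ·
    · · · · · ·
    · · · · · ·
    · · · · · ·
    · · █ █ · ·
    · · · █ · ·
    · · · · █ ·
    · · · · · ·

Result: 28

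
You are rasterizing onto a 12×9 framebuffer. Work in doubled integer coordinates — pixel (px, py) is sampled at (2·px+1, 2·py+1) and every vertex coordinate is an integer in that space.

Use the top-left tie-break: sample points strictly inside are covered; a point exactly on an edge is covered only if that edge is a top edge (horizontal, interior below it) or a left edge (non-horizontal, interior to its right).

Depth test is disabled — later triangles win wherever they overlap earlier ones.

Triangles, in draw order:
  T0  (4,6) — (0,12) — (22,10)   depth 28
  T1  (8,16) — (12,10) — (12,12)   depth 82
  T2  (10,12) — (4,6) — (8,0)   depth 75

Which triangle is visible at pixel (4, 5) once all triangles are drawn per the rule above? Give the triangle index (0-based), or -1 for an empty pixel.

T0:
  2·area = 124  (B↔C swapped to make it positive)
  edge (4, 6)→(22, 10): d=(18,4) right/bottom  bias=-1
  edge (22, 10)→(0, 12): d=(-22,2) right/bottom  bias=-1
  edge (0, 12)→(4, 6): d=(4,-6) top-left  bias=+0
    (2,3)@(5, 7): e=[14,100,10] → #
    (3,3)@(7, 7): e=[6,96,22] → #
    (4,3)@(9, 7): e=[-2,92,34] → ·
    (1,4)@(3, 9): e=[58,60,6] → #
    (4,4)@(9, 9): e=[34,48,42] → #
    (5,4)@(11, 9): e=[26,44,54] → #
    (6,4)@(13, 9): e=[18,40,66] → #
    (7,4)@(15, 9): e=[10,36,78] → #
    (8,4)@(17, 9): e=[2,32,90] → #
    (9,4)@(19, 9): e=[-6,28,102] → ·
    (0,5)@(1, 11): e=[102,20,2] → #
    (5,5)@(11, 11): e=[62,0,62] → ·  [on edge]
  covered (15 px):
    · · · · · · · · · · · ·
    · · · · · · · · · · · ·
    · · · · · · · · · · · ·
    · · # # · · · · · · · ·
    · # # # # # # # # · · ·
    # # # # # · · · · · · ·
    · · · · · · · · · · · ·
    · · · · · · · · · · · ·
    · · · · · · · · · · · ·
T1:
  2·area = 8
  edge (8, 16)→(12, 10): d=(4,-6) top-left  bias=+0
  edge (12, 10)→(12, 12): d=(0,2) right/bottom  bias=-1
  edge (12, 12)→(8, 16): d=(-4,4) right/bottom  bias=-1
    (11,0)@(23, 1): e=[30,-22,0] → ·  [on edge]
    (10,1)@(21, 3): e=[26,-18,0] → ·  [on edge]
    (9,2)@(19, 5): e=[22,-14,0] → ·  [on edge]
    (8,3)@(17, 7): e=[18,-10,0] → ·  [on edge]
    (7,4)@(15, 9): e=[14,-6,0] → ·  [on edge]
    (6,5)@(13, 11): e=[10,-2,0] → ·  [on edge]
    (5,6)@(11, 13): e=[6,2,0] → ·  [on edge]
    (4,7)@(9, 15): e=[2,6,0] → ·  [on edge]
    (3,8)@(7, 17): e=[-2,10,0] → ·  [on edge]
  covered (0 px):
    · · · · · · · · · · · ·
    · · · · · · · · · · · ·
    · · · · · · · · · · · ·
    · · · · · · · · · · · ·
    · · · · · · · · · · · ·
    · · · · · · · · · · · ·
    · · · · · · · · · · · ·
    · · · · · · · · · · · ·
    · · · · · · · · · · · ·
T2:
  2·area = 60
  edge (10, 12)→(4, 6): d=(-6,-6) top-left  bias=+0
  edge (4, 6)→(8, 0): d=(4,-6) top-left  bias=+0
  edge (8, 0)→(10, 12): d=(2,12) right/bottom  bias=-1
    (0,1)@(1, 3): e=[0,-30,90] → ·  [on edge]
    (3,1)@(7, 3): e=[36,6,18] → #
    (4,1)@(9, 3): e=[48,18,-6] → ·
    (1,2)@(3, 5): e=[0,-10,70] → ·  [on edge]
    (2,2)@(5, 5): e=[12,2,46] → #
    (4,2)@(9, 5): e=[36,26,-2] → ·
    (2,3)@(5, 7): e=[0,10,50] → #  [on edge]
    (4,3)@(9, 7): e=[24,34,2] → #
    (5,3)@(11, 7): e=[36,46,-22] → ·
    (2,4)@(5, 9): e=[-12,18,54] → ·
    (3,4)@(7, 9): e=[0,30,30] → #  [on edge]
    (5,4)@(11, 9): e=[24,54,-18] → ·
    (4,5)@(9, 11): e=[0,50,10] → #  [on edge]
    (5,6)@(11, 13): e=[0,70,-10] → ·  [on edge]
    (6,7)@(13, 15): e=[0,90,-30] → ·  [on edge]
    (7,8)@(15, 17): e=[0,110,-50] → ·  [on edge]
  covered (9 px):
    · · · · · · · · · · · ·
    · · · # · · · · · · · ·
    · · # # · · · · · · · ·
    · · # # # · · · · · · ·
    · · · # # · · · · · · ·
    · · · · # · · · · · · ·
    · · · · · · · · · · · ·
    · · · · · · · · · · · ·
    · · · · · · · · · · · ·

Z-buffer (winner per pixel, '.' = empty):
  . . . . . . . . . . . .
  . . . 2 . . . . . . . .
  . . 2 2 . . . . . . . .
  . . 2 2 2 . . . . . . .
  . 0 0 2 2 0 0 0 0 . . .
  0 0 0 0 2 . . . . . . .
  . . . . . . . . . . . .
  . . . . . . . . . . . .
  . . . . . . . . . . . .

Answer: 2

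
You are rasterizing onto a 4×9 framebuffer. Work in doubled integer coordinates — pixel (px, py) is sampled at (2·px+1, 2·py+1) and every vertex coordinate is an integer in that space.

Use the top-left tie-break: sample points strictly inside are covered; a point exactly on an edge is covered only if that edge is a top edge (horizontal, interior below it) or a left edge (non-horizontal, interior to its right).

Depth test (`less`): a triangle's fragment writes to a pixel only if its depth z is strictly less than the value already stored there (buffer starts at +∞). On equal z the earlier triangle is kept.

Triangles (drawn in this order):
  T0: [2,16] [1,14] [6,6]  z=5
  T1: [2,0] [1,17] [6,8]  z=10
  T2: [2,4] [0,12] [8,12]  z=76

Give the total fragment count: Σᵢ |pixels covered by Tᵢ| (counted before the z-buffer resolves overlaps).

T0:
  2·area = 18
  edge (2, 16)→(1, 14): d=(-1,-2) top-left  bias=+0
  edge (1, 14)→(6, 6): d=(5,-8) top-left  bias=+0
  edge (6, 6)→(2, 16): d=(-4,10) right/bottom  bias=-1
    (1,5)@(3, 11): e=[7,1,10] → X
    (2,5)@(5, 11): e=[11,17,-10] → .
    (1,6)@(3, 13): e=[5,11,2] → X
    (2,6)@(5, 13): e=[9,27,-18] → .
    (1,7)@(3, 15): e=[3,21,-6] → .
  covered (2 px):
    . . . .
    . . . .
    . . . .
    . . . .
    . . . .
    . X . .
    . X . .
    . . . .
    . . . .
T1:
  2·area = 76  (B↔C swapped to make it positive)
  edge (2, 0)→(6, 8): d=(4,8) right/bottom  bias=-1
  edge (6, 8)→(1, 17): d=(-5,9) right/bottom  bias=-1
  edge (1, 17)→(2, 0): d=(1,-17) top-left  bias=+0
    (1,1)@(3, 3): e=[4,52,20] → X
    (2,1)@(5, 3): e=[-12,34,54] → .
    (1,2)@(3, 5): e=[12,42,22] → X
    (2,2)@(5, 5): e=[-4,24,56] → .
    (1,3)@(3, 7): e=[20,32,24] → X
    (2,3)@(5, 7): e=[4,14,58] → X
    (3,3)@(7, 7): e=[-12,-4,92] → .
    (1,4)@(3, 9): e=[28,22,26] → X
    (3,4)@(7, 9): e=[-4,-14,94] → .
    (1,5)@(3, 11): e=[36,12,28] → X
    (2,5)@(5, 11): e=[20,-6,62] → .
    (1,6)@(3, 13): e=[44,2,30] → X
    (0,8)@(1, 17): e=[76,0,0] → .  [on edge]
  covered (8 px):
    . . . .
    . X . .
    . X . .
    . X X .
    . X X .
    . X . .
    . X . .
    . . . .
    . . . .
T2:
  2·area = 64  (B↔C swapped to make it positive)
  edge (2, 4)→(8, 12): d=(6,8) right/bottom  bias=-1
  edge (8, 12)→(0, 12): d=(-8,0) right/bottom  bias=-1
  edge (0, 12)→(2, 4): d=(2,-8) top-left  bias=+0
    (1,3)@(3, 7): e=[10,40,14] → X
    (2,3)@(5, 7): e=[-6,40,30] → .
    (0,4)@(1, 9): e=[38,24,2] → X
    (2,4)@(5, 9): e=[6,24,34] → X
    (3,4)@(7, 9): e=[-10,24,50] → .
    (0,5)@(1, 11): e=[50,8,6] → X
    (3,5)@(7, 11): e=[2,8,54] → X
    (0,6)@(1, 13): e=[62,-8,10] → .
    (1,6)@(3, 13): e=[46,-8,26] → .
    (2,6)@(5, 13): e=[30,-8,42] → .
    (3,6)@(7, 13): e=[14,-8,58] → .
  covered (8 px):
    . . . .
    . . . .
    . . . .
    . X . .
    X X X .
    X X X X
    . . . .
    . . . .
    . . . .

Answer: 18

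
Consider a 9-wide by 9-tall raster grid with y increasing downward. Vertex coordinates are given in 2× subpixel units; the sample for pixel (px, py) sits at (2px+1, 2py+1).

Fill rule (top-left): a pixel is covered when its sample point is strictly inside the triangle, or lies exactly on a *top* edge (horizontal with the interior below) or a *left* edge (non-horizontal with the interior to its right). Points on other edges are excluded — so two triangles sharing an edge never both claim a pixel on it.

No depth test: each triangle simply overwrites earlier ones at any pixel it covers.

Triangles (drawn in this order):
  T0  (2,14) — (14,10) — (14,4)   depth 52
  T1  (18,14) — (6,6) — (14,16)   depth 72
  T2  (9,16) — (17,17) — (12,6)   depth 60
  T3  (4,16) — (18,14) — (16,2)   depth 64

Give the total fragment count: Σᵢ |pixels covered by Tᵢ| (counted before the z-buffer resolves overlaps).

T0:
  2·area = 72  (B↔C swapped to make it positive)
  edge (2, 14)→(14, 4): d=(12,-10) top-left  bias=+0
  edge (14, 4)→(14, 10): d=(0,6) right/bottom  bias=-1
  edge (14, 10)→(2, 14): d=(-12,4) right/bottom  bias=-1
    (6,2)@(13, 5): e=[2,6,64] → X
    (7,2)@(15, 5): e=[22,-6,56] → .
    (5,3)@(11, 7): e=[6,18,48] → X
    (7,3)@(15, 7): e=[46,-6,32] → .
    (4,4)@(9, 9): e=[10,30,32] → X
    (7,4)@(15, 9): e=[70,-6,8] → .
    (8,4)@(17, 9): e=[90,-18,0] → .  [on edge]
    (3,5)@(7, 11): e=[14,42,16] → X
    (5,5)@(11, 11): e=[54,18,0] → .  [on edge]
    (6,5)@(13, 11): e=[74,6,-8] → .
    (2,6)@(5, 13): e=[18,54,0] → .  [on edge]
    (3,6)@(7, 13): e=[38,42,-8] → .
  covered (8 px):
    . . . . . . . . .
    . . . . . . . . .
    . . . . . . X . .
    . . . . . X X . .
    . . . . X X X . .
    . . . X X . . . .
    . . . . . . . . .
    . . . . . . . . .
    . . . . . . . . .
T1:
  2·area = 56  (B↔C swapped to make it positive)
  edge (18, 14)→(14, 16): d=(-4,2) right/bottom  bias=-1
  edge (14, 16)→(6, 6): d=(-8,-10) top-left  bias=+0
  edge (6, 6)→(18, 14): d=(12,8) right/bottom  bias=-1
    (3,3)@(7, 7): e=[50,2,4] → X
    (4,3)@(9, 7): e=[46,22,-12] → .
    (3,4)@(7, 9): e=[42,-14,28] → .
    (4,4)@(9, 9): e=[38,6,12] → X
    (5,4)@(11, 9): e=[34,26,-4] → .
    (4,5)@(9, 11): e=[30,-10,36] → .
    (5,5)@(11, 11): e=[26,10,20] → X
    (6,5)@(13, 11): e=[22,30,4] → X
    (7,5)@(15, 11): e=[18,50,-12] → .
    (5,6)@(11, 13): e=[18,-6,44] → .
    (6,6)@(13, 13): e=[14,14,28] → X
    (7,6)@(15, 13): e=[10,34,12] → X
  covered (7 px):
    . . . . . . . . .
    . . . . . . . . .
    . . . . . . . . .
    . . . X . . . . .
    . . . . X . . . .
    . . . . . X X . .
    . . . . . . X X .
    . . . . . . . X .
    . . . . . . . . .
T2:
  2·area = 83  (B↔C swapped to make it positive)
  edge (9, 16)→(12, 6): d=(3,-10) top-left  bias=+0
  edge (12, 6)→(17, 17): d=(5,11) right/bottom  bias=-1
  edge (17, 17)→(9, 16): d=(-8,-1) top-left  bias=+0
    (6,4)@(13, 9): e=[19,4,60] → X
    (7,4)@(15, 9): e=[39,-18,62] → .
    (5,5)@(11, 11): e=[5,36,42] → X
    (7,5)@(15, 11): e=[45,-8,46] → .
    (5,6)@(11, 13): e=[11,46,26] → X
    (7,6)@(15, 13): e=[51,2,30] → X
    (8,6)@(17, 13): e=[71,-20,32] → .
    (0,7)@(1, 15): e=[-83,166,0] → .  [on edge]
    (5,7)@(11, 15): e=[17,56,10] → X
    (8,7)@(17, 15): e=[77,-10,16] → .
    (5,8)@(11, 17): e=[23,66,-6] → .
    (6,8)@(13, 17): e=[43,44,-4] → .
    (8,8)@(17, 17): e=[83,0,0] → .  [on edge]
  covered (9 px):
    . . . . . . . . .
    . . . . . . . . .
    . . . . . . . . .
    . . . . . . . . .
    . . . . . . X . .
    . . . . . X X . .
    . . . . . X X X .
    . . . . . X X X .
    . . . . . . . . .
T3:
  2·area = 172  (B↔C swapped to make it positive)
  edge (4, 16)→(16, 2): d=(12,-14) top-left  bias=+0
  edge (16, 2)→(18, 14): d=(2,12) right/bottom  bias=-1
  edge (18, 14)→(4, 16): d=(-14,2) right/bottom  bias=-1
    (7,2)@(15, 5): e=[22,18,132] → X
    (8,2)@(17, 5): e=[50,-6,128] → .
    (6,3)@(13, 7): e=[18,46,108] → X
    (8,3)@(17, 7): e=[74,-2,100] → .
    (5,4)@(11, 9): e=[14,74,84] → X
    (8,4)@(17, 9): e=[98,2,72] → X
    (4,5)@(9, 11): e=[10,102,60] → X
    (3,6)@(7, 13): e=[6,130,36] → X
    (2,7)@(5, 15): e=[2,158,12] → X
    (5,7)@(11, 15): e=[86,86,0] → .  [on edge]
    (6,7)@(13, 15): e=[114,62,-4] → .
    (7,7)@(15, 15): e=[142,38,-8] → .
  covered (21 px):
    . . . . . . . . .
    . . . . . . . . .
    . . . . . . . X .
    . . . . . . X X .
    . . . . . X X X X
    . . . . X X X X X
    . . . X X X X X X
    . . X X X . . . .
    . . . . . . . . .

Final: 45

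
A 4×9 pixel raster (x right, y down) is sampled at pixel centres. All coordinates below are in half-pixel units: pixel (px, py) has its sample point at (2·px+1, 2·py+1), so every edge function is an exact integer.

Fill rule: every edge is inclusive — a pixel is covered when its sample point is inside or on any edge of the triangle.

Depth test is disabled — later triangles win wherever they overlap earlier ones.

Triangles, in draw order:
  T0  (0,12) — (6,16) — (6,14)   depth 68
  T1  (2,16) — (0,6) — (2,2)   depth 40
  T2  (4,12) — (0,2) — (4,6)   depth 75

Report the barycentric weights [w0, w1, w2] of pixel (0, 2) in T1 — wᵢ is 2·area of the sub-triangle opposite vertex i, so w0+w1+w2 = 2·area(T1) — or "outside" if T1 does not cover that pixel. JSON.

T0:
  2·area = 12  (B↔C swapped to make it positive)
  edge (0, 12)→(6, 14): d=(6,2) inclusive
  edge (6, 14)→(6, 16): d=(0,2) inclusive
  edge (6, 16)→(0, 12): d=(-6,-4) inclusive
    (1,6)@(3, 13): e=[0,6,6] → X  [on edge]
    (2,6)@(5, 13): e=[-4,2,14] → .
    (1,7)@(3, 15): e=[12,6,-6] → .
    (2,7)@(5, 15): e=[8,2,2] → X
    (3,7)@(7, 15): e=[4,-2,10] → .
    (2,8)@(5, 17): e=[20,2,-10] → .
  covered (2 px):
    . . . .
    . . . .
    . . . .
    . . . .
    . . . .
    . . . .
    . X . .
    . . X .
    . . . .
T1:
  2·area = 28
  edge (2, 16)→(0, 6): d=(-2,-10) inclusive
  edge (0, 6)→(2, 2): d=(2,-4) inclusive
  edge (2, 2)→(2, 16): d=(0,14) inclusive
    (0,2)@(1, 5): e=[12,2,14] → X
    (1,2)@(3, 5): e=[32,10,-14] → .
    (0,3)@(1, 7): e=[8,6,14] → X
    (1,3)@(3, 7): e=[28,14,-14] → .
    (0,4)@(1, 9): e=[4,10,14] → X
    (1,4)@(3, 9): e=[24,18,-14] → .
    (0,5)@(1, 11): e=[0,14,14] → X  [on edge]
    (1,5)@(3, 11): e=[20,22,-14] → .
    (0,6)@(1, 13): e=[-4,18,14] → .
  covered (4 px):
    . . . .
    . . . .
    X . . .
    X . . .
    X . . .
    X . . .
    . . . .
    . . . .
    . . . .
T2:
  2·area = 24
  edge (4, 12)→(0, 2): d=(-4,-10) inclusive
  edge (0, 2)→(4, 6): d=(4,4) inclusive
  edge (4, 6)→(4, 12): d=(0,6) inclusive
    (0,1)@(1, 3): e=[6,0,18] → X  [on edge]
    (1,1)@(3, 3): e=[26,-8,6] → .
    (0,2)@(1, 5): e=[-2,8,18] → .
    (1,2)@(3, 5): e=[18,0,6] → X  [on edge]
    (2,2)@(5, 5): e=[38,-8,-6] → .
    (1,3)@(3, 7): e=[10,8,6] → X
    (2,3)@(5, 7): e=[30,0,-6] → .  [on edge]
    (1,4)@(3, 9): e=[2,16,6] → X
    (2,4)@(5, 9): e=[22,8,-6] → .
    (3,4)@(7, 9): e=[42,0,-18] → .  [on edge]
    (1,5)@(3, 11): e=[-6,24,6] → .
  covered (4 px):
    . . . .
    X . . .
    . X . .
    . X . .
    . X . .
    . . . .
    . . . .
    . . . .
    . . . .

Final: [2,14,12]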